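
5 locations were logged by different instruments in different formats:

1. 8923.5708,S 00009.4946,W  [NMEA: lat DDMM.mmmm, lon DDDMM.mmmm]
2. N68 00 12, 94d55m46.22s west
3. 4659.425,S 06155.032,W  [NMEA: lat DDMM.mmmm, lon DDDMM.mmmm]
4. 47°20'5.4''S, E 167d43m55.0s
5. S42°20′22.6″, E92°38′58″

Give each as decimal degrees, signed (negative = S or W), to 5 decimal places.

Point 1:
  φ: degrees = first 2 digits = 89, minutes = 23.5708; 89 + 23.5708/60 = 89.392847
  S → negative
  λ: degrees = first 3 digits = 0, minutes = 9.4946; 0 + 9.4946/60 = 0.158243
  W ⇒ negate
Point 2:
  φ: 68 + 0/60 + 12/3600 = 68.003333
  N → positive
  Longitude: 55′ + 46.22″ = 55.77033′; 94 + 55.77033/60 = 94.929506
  hemisphere W, so the sign is −
Point 3:
  Lat: degrees = first 2 digits = 46, minutes = 59.425; 46 + 59.425/60 = 46.990417
  S ⇒ negate
  Lon: degrees = first 3 digits = 61, minutes = 55.032; 61 + 55.032/60 = 61.917200
  W → negative
Point 4:
  φ: 47° + 20/60 + 5.4/3600 = 47 + 0.333333 + 0.001500 = 47.334833
  S ⇒ negate
  Longitude: 167° + 43/60 + 55/3600 = 167 + 0.716667 + 0.015278 = 167.731944
  E → positive
Point 5:
  φ: 42 + 20/60 + 22.6/3600 = 42.339611
  S ⇒ negate
  Longitude: 92 + 38/60 + 58/3600 = 92.649444
  E ⇒ keep positive

1. -89.39285, -0.15824
2. 68.00333, -94.92951
3. -46.99042, -61.91720
4. -47.33483, 167.73194
5. -42.33961, 92.64944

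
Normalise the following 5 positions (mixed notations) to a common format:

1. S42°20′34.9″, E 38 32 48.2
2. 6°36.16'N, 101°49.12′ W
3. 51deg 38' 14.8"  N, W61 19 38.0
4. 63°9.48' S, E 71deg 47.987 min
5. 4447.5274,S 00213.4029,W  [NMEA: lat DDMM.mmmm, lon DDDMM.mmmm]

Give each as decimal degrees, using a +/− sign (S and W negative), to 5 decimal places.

Point 1:
  φ: 20′ + 34.9″ = 20.58167′; 42 + 20.58167/60 = 42.343028
  S → negative
  Lon: 38 + 32/60 + 48.2/3600 = 38.546722
  E ⇒ keep positive
Point 2:
  Latitude: 36.16′ = 0.602667°; total 6.602667
  N ⇒ keep positive
  λ: 101 + 49.12/60 = 101.818667
  W ⇒ negate
Point 3:
  Lat: 38′ + 14.8″ = 38.24667′; 51 + 38.24667/60 = 51.637444
  N ⇒ keep positive
  Longitude: 61° + 19/60 + 38/3600 = 61 + 0.316667 + 0.010556 = 61.327222
  W → negative
Point 4:
  Lat: 63 + 9.48/60 = 63.158000
  hemisphere S, so the sign is −
  Longitude: 47.987′ = 0.799783°; total 71.799783
  E ⇒ keep positive
Point 5:
  Latitude: split at 2 digits → 44° and 47.5274′; 44 + 47.5274/60 = 44.792123
  S ⇒ negate
  Lon: split at 3 digits → 002° and 13.4029′; 2 + 13.4029/60 = 2.223382
  hemisphere W, so the sign is −

1. -42.34303, 38.54672
2. 6.60267, -101.81867
3. 51.63744, -61.32722
4. -63.15800, 71.79978
5. -44.79212, -2.22338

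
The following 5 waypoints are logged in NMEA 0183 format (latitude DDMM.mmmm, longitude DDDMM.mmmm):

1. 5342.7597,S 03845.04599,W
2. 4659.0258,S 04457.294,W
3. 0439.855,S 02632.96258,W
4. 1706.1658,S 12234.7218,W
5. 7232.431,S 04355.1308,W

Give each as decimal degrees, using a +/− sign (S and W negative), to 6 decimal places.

1. -53.712662, -38.750767
2. -46.983763, -44.954900
3. -4.664250, -26.549376
4. -17.102763, -122.578697
5. -72.540517, -43.918847

Point 1:
  Latitude: split at 2 digits → 53° and 42.7597′; 53 + 42.7597/60 = 53.7126617
  S ⇒ negate
  λ: split at 3 digits → 038° and 45.04599′; 38 + 45.04599/60 = 38.7507665
  W ⇒ negate
Point 2:
  Lat: degrees = first 2 digits = 46, minutes = 59.0258; 46 + 59.0258/60 = 46.9837633
  S ⇒ negate
  Lon: degrees = first 3 digits = 44, minutes = 57.294; 44 + 57.294/60 = 44.9549000
  W ⇒ negate
Point 3:
  Lat: degrees = first 2 digits = 4, minutes = 39.855; 4 + 39.855/60 = 4.6642500
  hemisphere S, so the sign is −
  Lon: degrees = first 3 digits = 26, minutes = 32.96258; 26 + 32.96258/60 = 26.5493763
  W ⇒ negate
Point 4:
  Latitude: degrees = first 2 digits = 17, minutes = 6.1658; 17 + 6.1658/60 = 17.1027633
  S → negative
  Lon: degrees = first 3 digits = 122, minutes = 34.7218; 122 + 34.7218/60 = 122.5786967
  hemisphere W, so the sign is −
Point 5:
  φ: split at 2 digits → 72° and 32.431′; 72 + 32.431/60 = 72.5405167
  S → negative
  Lon: split at 3 digits → 043° and 55.1308′; 43 + 55.1308/60 = 43.9188467
  W → negative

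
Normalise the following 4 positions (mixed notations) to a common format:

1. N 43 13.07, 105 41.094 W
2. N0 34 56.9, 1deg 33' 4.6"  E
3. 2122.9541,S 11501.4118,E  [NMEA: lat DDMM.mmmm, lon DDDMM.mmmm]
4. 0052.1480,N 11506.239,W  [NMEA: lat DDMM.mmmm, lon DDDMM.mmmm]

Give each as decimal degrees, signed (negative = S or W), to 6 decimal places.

1. 43.217833, -105.684900
2. 0.582472, 1.551278
3. -21.382568, 115.023530
4. 0.869133, -115.103983

Point 1:
  Lat: 13.07′ = 0.217833°; total 43.2178333
  N → positive
  Longitude: 105 + 41.094/60 = 105.6849000
  hemisphere W, so the sign is −
Point 2:
  φ: 34′ + 56.9″ = 34.94833′; 0 + 34.94833/60 = 0.5824722
  N → positive
  Lon: 1° + 33/60 + 4.6/3600 = 1 + 0.550000 + 0.001278 = 1.5512778
  E ⇒ keep positive
Point 3:
  φ: degrees = first 2 digits = 21, minutes = 22.9541; 21 + 22.9541/60 = 21.3825683
  S → negative
  Lon: degrees = first 3 digits = 115, minutes = 1.4118; 115 + 1.4118/60 = 115.0235300
  E ⇒ keep positive
Point 4:
  Lat: degrees = first 2 digits = 0, minutes = 52.148; 0 + 52.148/60 = 0.8691333
  N → positive
  Lon: degrees = first 3 digits = 115, minutes = 6.239; 115 + 6.239/60 = 115.1039833
  hemisphere W, so the sign is −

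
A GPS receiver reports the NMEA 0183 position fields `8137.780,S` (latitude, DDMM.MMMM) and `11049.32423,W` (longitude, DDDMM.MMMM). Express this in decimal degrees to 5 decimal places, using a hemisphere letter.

φ: degrees = first 2 digits = 81, minutes = 37.78; 81 + 37.78/60 = 81.629667
Longitude: split at 3 digits → 110° and 49.32423′; 110 + 49.32423/60 = 110.822071

81.62967° S, 110.82207° W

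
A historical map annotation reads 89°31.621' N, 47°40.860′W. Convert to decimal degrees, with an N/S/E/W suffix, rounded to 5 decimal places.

Latitude: 89 + 31.621/60 = 89.527017
λ: 40.86′ = 0.681000°; total 47.681000

89.52702° N, 47.68100° W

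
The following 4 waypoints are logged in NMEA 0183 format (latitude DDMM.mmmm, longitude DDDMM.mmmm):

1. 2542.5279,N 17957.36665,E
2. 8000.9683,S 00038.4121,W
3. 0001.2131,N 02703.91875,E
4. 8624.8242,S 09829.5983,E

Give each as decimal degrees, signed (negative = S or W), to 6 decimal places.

Point 1:
  Lat: degrees = first 2 digits = 25, minutes = 42.5279; 25 + 42.5279/60 = 25.7087983
  N ⇒ keep positive
  Lon: split at 3 digits → 179° and 57.36665′; 179 + 57.36665/60 = 179.9561108
  E ⇒ keep positive
Point 2:
  Lat: split at 2 digits → 80° and 0.9683′; 80 + 0.9683/60 = 80.0161383
  S ⇒ negate
  Longitude: degrees = first 3 digits = 0, minutes = 38.4121; 0 + 38.4121/60 = 0.6402017
  hemisphere W, so the sign is −
Point 3:
  Lat: split at 2 digits → 00° and 1.2131′; 0 + 1.2131/60 = 0.0202183
  N ⇒ keep positive
  λ: split at 3 digits → 027° and 3.91875′; 27 + 3.91875/60 = 27.0653125
  E → positive
Point 4:
  Latitude: degrees = first 2 digits = 86, minutes = 24.8242; 86 + 24.8242/60 = 86.4137367
  S → negative
  λ: degrees = first 3 digits = 98, minutes = 29.5983; 98 + 29.5983/60 = 98.4933050
  E ⇒ keep positive

1. 25.708798, 179.956111
2. -80.016138, -0.640202
3. 0.020218, 27.065313
4. -86.413737, 98.493305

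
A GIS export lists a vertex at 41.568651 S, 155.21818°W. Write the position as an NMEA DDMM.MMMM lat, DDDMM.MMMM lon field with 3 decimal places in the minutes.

φ: 41° + 0.568651 × 60 = 41° 34.11906′
Lon: fractional part 0.218180 → 13.09080 minutes

4134.119,S / 15513.091,W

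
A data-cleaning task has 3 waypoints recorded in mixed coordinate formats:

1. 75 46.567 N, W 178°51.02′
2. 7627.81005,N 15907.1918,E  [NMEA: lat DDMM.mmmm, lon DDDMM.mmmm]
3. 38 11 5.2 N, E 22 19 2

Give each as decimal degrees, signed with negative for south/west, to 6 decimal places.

1. 75.776117, -178.850333
2. 76.463501, 159.119863
3. 38.184778, 22.317222

Point 1:
  Lat: 75 + 46.567/60 = 75.7761167
  N ⇒ keep positive
  Lon: 178 + 51.02/60 = 178.8503333
  W → negative
Point 2:
  φ: degrees = first 2 digits = 76, minutes = 27.81005; 76 + 27.81005/60 = 76.4635008
  N ⇒ keep positive
  Longitude: degrees = first 3 digits = 159, minutes = 7.1918; 159 + 7.1918/60 = 159.1198633
  E → positive
Point 3:
  Latitude: 38° + 11/60 + 5.2/3600 = 38 + 0.183333 + 0.001444 = 38.1847778
  N → positive
  λ: 22° + 19/60 + 2/3600 = 22 + 0.316667 + 0.000556 = 22.3172222
  E → positive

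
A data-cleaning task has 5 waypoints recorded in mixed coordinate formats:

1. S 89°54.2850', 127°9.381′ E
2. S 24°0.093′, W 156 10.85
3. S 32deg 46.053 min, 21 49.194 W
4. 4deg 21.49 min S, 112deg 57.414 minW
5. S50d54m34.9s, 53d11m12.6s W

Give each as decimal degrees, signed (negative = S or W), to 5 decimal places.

1. -89.90475, 127.15635
2. -24.00155, -156.18083
3. -32.76755, -21.81990
4. -4.35817, -112.95690
5. -50.90969, -53.18683

Point 1:
  φ: 89 + 54.285/60 = 89.904750
  S → negative
  λ: 127 + 9.381/60 = 127.156350
  E ⇒ keep positive
Point 2:
  Lat: 0.093′ = 0.001550°; total 24.001550
  S → negative
  Lon: 10.85′ = 0.180833°; total 156.180833
  W ⇒ negate
Point 3:
  φ: 32 + 46.053/60 = 32.767550
  S ⇒ negate
  Lon: 49.194′ = 0.819900°; total 21.819900
  W → negative
Point 4:
  Latitude: 21.49′ = 0.358167°; total 4.358167
  S → negative
  Lon: 112 + 57.414/60 = 112.956900
  W → negative
Point 5:
  Latitude: 54′ + 34.9″ = 54.58167′; 50 + 54.58167/60 = 50.909694
  S ⇒ negate
  Lon: 53° + 11/60 + 12.6/3600 = 53 + 0.183333 + 0.003500 = 53.186833
  W ⇒ negate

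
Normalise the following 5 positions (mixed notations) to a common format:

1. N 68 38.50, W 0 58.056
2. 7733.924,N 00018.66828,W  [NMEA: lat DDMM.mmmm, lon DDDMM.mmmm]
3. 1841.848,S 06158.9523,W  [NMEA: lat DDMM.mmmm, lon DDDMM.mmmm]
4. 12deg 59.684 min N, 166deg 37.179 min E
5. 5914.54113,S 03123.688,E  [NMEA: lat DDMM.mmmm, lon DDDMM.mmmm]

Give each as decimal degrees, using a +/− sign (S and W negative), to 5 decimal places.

1. 68.64167, -0.96760
2. 77.56540, -0.31114
3. -18.69747, -61.98254
4. 12.99473, 166.61965
5. -59.24235, 31.39480

Point 1:
  Lat: 68 + 38.5/60 = 68.641667
  N → positive
  λ: 58.056′ = 0.967600°; total 0.967600
  W → negative
Point 2:
  Latitude: degrees = first 2 digits = 77, minutes = 33.924; 77 + 33.924/60 = 77.565400
  N → positive
  Lon: degrees = first 3 digits = 0, minutes = 18.66828; 0 + 18.66828/60 = 0.311138
  hemisphere W, so the sign is −
Point 3:
  Lat: degrees = first 2 digits = 18, minutes = 41.848; 18 + 41.848/60 = 18.697467
  S ⇒ negate
  λ: split at 3 digits → 061° and 58.9523′; 61 + 58.9523/60 = 61.982538
  hemisphere W, so the sign is −
Point 4:
  Latitude: 12 + 59.684/60 = 12.994733
  N ⇒ keep positive
  Lon: 166 + 37.179/60 = 166.619650
  E ⇒ keep positive
Point 5:
  Latitude: split at 2 digits → 59° and 14.54113′; 59 + 14.54113/60 = 59.242352
  S → negative
  λ: degrees = first 3 digits = 31, minutes = 23.688; 31 + 23.688/60 = 31.394800
  E ⇒ keep positive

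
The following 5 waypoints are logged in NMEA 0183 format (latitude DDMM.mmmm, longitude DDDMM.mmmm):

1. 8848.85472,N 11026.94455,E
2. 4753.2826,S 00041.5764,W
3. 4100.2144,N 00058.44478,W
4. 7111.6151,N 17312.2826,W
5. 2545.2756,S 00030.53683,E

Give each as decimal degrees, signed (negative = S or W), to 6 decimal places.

1. 88.814245, 110.449076
2. -47.888043, -0.692940
3. 41.003573, -0.974080
4. 71.193585, -173.204710
5. -25.754593, 0.508947

Point 1:
  Lat: degrees = first 2 digits = 88, minutes = 48.85472; 88 + 48.85472/60 = 88.8142453
  N → positive
  λ: degrees = first 3 digits = 110, minutes = 26.94455; 110 + 26.94455/60 = 110.4490758
  E ⇒ keep positive
Point 2:
  Latitude: degrees = first 2 digits = 47, minutes = 53.2826; 47 + 53.2826/60 = 47.8880433
  hemisphere S, so the sign is −
  Longitude: degrees = first 3 digits = 0, minutes = 41.5764; 0 + 41.5764/60 = 0.6929400
  W → negative
Point 3:
  Latitude: split at 2 digits → 41° and 0.2144′; 41 + 0.2144/60 = 41.0035733
  N → positive
  Lon: degrees = first 3 digits = 0, minutes = 58.44478; 0 + 58.44478/60 = 0.9740797
  hemisphere W, so the sign is −
Point 4:
  φ: split at 2 digits → 71° and 11.6151′; 71 + 11.6151/60 = 71.1935850
  N ⇒ keep positive
  Longitude: degrees = first 3 digits = 173, minutes = 12.2826; 173 + 12.2826/60 = 173.2047100
  W ⇒ negate
Point 5:
  Lat: split at 2 digits → 25° and 45.2756′; 25 + 45.2756/60 = 25.7545933
  S ⇒ negate
  λ: split at 3 digits → 000° and 30.53683′; 0 + 30.53683/60 = 0.5089472
  E ⇒ keep positive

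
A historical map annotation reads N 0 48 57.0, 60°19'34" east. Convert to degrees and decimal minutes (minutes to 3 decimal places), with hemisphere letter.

0° 48.950′ N, 60° 19.567′ E

Lat: 48 + 57/60 = 48.95000′
Longitude: seconds/60 = 0.56667; minutes = 19 + 0.56667 = 19.56667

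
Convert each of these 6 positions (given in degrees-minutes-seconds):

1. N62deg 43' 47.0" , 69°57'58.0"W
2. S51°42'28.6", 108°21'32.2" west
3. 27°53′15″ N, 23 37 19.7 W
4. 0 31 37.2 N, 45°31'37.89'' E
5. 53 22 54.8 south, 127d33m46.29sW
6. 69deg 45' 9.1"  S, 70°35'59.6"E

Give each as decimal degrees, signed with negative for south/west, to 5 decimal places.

1. 62.72972, -69.96611
2. -51.70794, -108.35894
3. 27.88750, -23.62214
4. 0.52700, 45.52719
5. -53.38189, -127.56286
6. -69.75253, 70.59989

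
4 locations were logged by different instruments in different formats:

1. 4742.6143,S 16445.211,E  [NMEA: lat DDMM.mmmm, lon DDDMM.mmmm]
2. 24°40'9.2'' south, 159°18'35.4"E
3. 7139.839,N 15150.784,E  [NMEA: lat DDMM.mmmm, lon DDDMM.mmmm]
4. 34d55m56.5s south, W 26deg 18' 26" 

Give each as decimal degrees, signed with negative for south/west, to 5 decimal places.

Point 1:
  φ: degrees = first 2 digits = 47, minutes = 42.6143; 47 + 42.6143/60 = 47.710238
  S ⇒ negate
  Longitude: split at 3 digits → 164° and 45.211′; 164 + 45.211/60 = 164.753517
  E ⇒ keep positive
Point 2:
  φ: 40′ + 9.2″ = 40.15333′; 24 + 40.15333/60 = 24.669222
  S → negative
  λ: 18′ + 35.4″ = 18.59000′; 159 + 18.59000/60 = 159.309833
  E ⇒ keep positive
Point 3:
  φ: degrees = first 2 digits = 71, minutes = 39.839; 71 + 39.839/60 = 71.663983
  N → positive
  Lon: split at 3 digits → 151° and 50.784′; 151 + 50.784/60 = 151.846400
  E ⇒ keep positive
Point 4:
  Latitude: 34° + 55/60 + 56.5/3600 = 34 + 0.916667 + 0.015694 = 34.932361
  S → negative
  Lon: 26° + 18/60 + 26/3600 = 26 + 0.300000 + 0.007222 = 26.307222
  hemisphere W, so the sign is −

1. -47.71024, 164.75352
2. -24.66922, 159.30983
3. 71.66398, 151.84640
4. -34.93236, -26.30722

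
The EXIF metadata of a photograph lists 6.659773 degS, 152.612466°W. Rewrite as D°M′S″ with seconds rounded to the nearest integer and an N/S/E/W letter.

6°39′35″ S, 152°36′45″ W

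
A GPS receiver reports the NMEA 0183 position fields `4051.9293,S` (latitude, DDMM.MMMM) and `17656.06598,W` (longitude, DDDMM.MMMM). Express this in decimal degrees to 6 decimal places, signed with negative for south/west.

-40.865488, -176.934433

Latitude: degrees = first 2 digits = 40, minutes = 51.9293; 40 + 51.9293/60 = 40.8654883
hemisphere S, so the sign is −
Lon: split at 3 digits → 176° and 56.06598′; 176 + 56.06598/60 = 176.9344330
W ⇒ negate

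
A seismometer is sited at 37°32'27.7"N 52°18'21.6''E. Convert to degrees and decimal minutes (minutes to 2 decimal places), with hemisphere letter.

37° 32.46′ N, 52° 18.36′ E

Latitude: 32 + 27.7/60 = 32.4617′
Longitude: seconds/60 = 0.36000; minutes = 18 + 0.36000 = 18.3600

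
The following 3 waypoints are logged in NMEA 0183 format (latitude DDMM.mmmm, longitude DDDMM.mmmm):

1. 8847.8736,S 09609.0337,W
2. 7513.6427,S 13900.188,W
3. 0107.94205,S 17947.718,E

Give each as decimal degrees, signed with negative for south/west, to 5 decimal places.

Point 1:
  Latitude: split at 2 digits → 88° and 47.8736′; 88 + 47.8736/60 = 88.797893
  S → negative
  Lon: degrees = first 3 digits = 96, minutes = 9.0337; 96 + 9.0337/60 = 96.150562
  W ⇒ negate
Point 2:
  φ: degrees = first 2 digits = 75, minutes = 13.6427; 75 + 13.6427/60 = 75.227378
  S → negative
  λ: degrees = first 3 digits = 139, minutes = 0.188; 139 + 0.188/60 = 139.003133
  W ⇒ negate
Point 3:
  Lat: degrees = first 2 digits = 1, minutes = 7.94205; 1 + 7.94205/60 = 1.132368
  hemisphere S, so the sign is −
  λ: split at 3 digits → 179° and 47.718′; 179 + 47.718/60 = 179.795300
  E → positive

1. -88.79789, -96.15056
2. -75.22738, -139.00313
3. -1.13237, 179.79530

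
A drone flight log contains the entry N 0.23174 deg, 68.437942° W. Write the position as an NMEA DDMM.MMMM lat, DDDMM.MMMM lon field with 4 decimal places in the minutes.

0013.9044,N / 06826.2765,W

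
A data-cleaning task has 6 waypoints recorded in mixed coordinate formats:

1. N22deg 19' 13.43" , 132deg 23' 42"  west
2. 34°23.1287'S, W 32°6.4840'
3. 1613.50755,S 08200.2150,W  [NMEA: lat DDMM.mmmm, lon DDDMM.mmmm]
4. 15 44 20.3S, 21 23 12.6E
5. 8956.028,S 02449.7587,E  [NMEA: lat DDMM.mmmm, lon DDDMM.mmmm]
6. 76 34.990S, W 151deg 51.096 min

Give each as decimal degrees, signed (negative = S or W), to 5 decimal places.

1. 22.32040, -132.39500
2. -34.38548, -32.10807
3. -16.22513, -82.00358
4. -15.73897, 21.38683
5. -89.93380, 24.82931
6. -76.58317, -151.85160

Point 1:
  Lat: 22 + 19/60 + 13.43/3600 = 22.320397
  N → positive
  Lon: 132° + 23/60 + 42/3600 = 132 + 0.383333 + 0.011667 = 132.395000
  hemisphere W, so the sign is −
Point 2:
  φ: 34 + 23.1287/60 = 34.385478
  S ⇒ negate
  Longitude: 32 + 6.484/60 = 32.108067
  W → negative
Point 3:
  Latitude: degrees = first 2 digits = 16, minutes = 13.50755; 16 + 13.50755/60 = 16.225126
  S → negative
  Lon: split at 3 digits → 082° and 0.215′; 82 + 0.215/60 = 82.003583
  W → negative
Point 4:
  Lat: 44′ + 20.3″ = 44.33833′; 15 + 44.33833/60 = 15.738972
  S → negative
  Lon: 21 + 23/60 + 12.6/3600 = 21.386833
  E ⇒ keep positive
Point 5:
  φ: degrees = first 2 digits = 89, minutes = 56.028; 89 + 56.028/60 = 89.933800
  S ⇒ negate
  λ: degrees = first 3 digits = 24, minutes = 49.7587; 24 + 49.7587/60 = 24.829312
  E → positive
Point 6:
  Lat: 76 + 34.99/60 = 76.583167
  S ⇒ negate
  Longitude: 151 + 51.096/60 = 151.851600
  hemisphere W, so the sign is −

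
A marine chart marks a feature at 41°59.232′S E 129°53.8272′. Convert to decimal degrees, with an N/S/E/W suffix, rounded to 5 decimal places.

41.98720° S, 129.89712° E

Lat: 59.232′ = 0.987200°; total 41.987200
λ: 129 + 53.8272/60 = 129.897120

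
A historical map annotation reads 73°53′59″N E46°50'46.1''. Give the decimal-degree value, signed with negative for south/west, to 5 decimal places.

φ: 53′ + 59″ = 53.98333′; 73 + 53.98333/60 = 73.899722
N → positive
λ: 46° + 50/60 + 46.1/3600 = 46 + 0.833333 + 0.012806 = 46.846139
E → positive

73.89972, 46.84614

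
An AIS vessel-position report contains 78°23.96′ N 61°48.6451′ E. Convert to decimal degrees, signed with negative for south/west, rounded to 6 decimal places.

78.399333, 61.810752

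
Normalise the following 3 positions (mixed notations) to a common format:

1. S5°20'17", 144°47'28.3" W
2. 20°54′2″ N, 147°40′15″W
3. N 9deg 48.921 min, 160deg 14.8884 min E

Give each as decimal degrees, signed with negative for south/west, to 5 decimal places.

Point 1:
  Latitude: 5° + 20/60 + 17/3600 = 5 + 0.333333 + 0.004722 = 5.338056
  hemisphere S, so the sign is −
  λ: 144° + 47/60 + 28.3/3600 = 144 + 0.783333 + 0.007861 = 144.791194
  W ⇒ negate
Point 2:
  Latitude: 20 + 54/60 + 2/3600 = 20.900556
  N → positive
  Lon: 40′ + 15″ = 40.25000′; 147 + 40.25000/60 = 147.670833
  W ⇒ negate
Point 3:
  Lat: 48.921′ = 0.815350°; total 9.815350
  N → positive
  λ: 14.8884′ = 0.248140°; total 160.248140
  E → positive

1. -5.33806, -144.79119
2. 20.90056, -147.67083
3. 9.81535, 160.24814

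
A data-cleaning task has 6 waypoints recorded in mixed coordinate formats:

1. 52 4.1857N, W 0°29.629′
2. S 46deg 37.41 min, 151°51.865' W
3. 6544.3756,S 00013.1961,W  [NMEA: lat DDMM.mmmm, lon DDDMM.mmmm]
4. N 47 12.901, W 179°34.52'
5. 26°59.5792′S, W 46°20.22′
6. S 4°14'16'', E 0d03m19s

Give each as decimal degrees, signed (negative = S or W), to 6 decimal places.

1. 52.069762, -0.493817
2. -46.623500, -151.864417
3. -65.739593, -0.219935
4. 47.215017, -179.575333
5. -26.992987, -46.337000
6. -4.237778, 0.055278

Point 1:
  φ: 4.1857′ = 0.069762°; total 52.0697617
  N ⇒ keep positive
  Lon: 0 + 29.629/60 = 0.4938167
  W → negative
Point 2:
  Lat: 37.41′ = 0.623500°; total 46.6235000
  S ⇒ negate
  Lon: 151 + 51.865/60 = 151.8644167
  hemisphere W, so the sign is −
Point 3:
  φ: split at 2 digits → 65° and 44.3756′; 65 + 44.3756/60 = 65.7395933
  S → negative
  Lon: degrees = first 3 digits = 0, minutes = 13.1961; 0 + 13.1961/60 = 0.2199350
  W ⇒ negate
Point 4:
  Lat: 47 + 12.901/60 = 47.2150167
  N ⇒ keep positive
  Longitude: 34.52′ = 0.575333°; total 179.5753333
  W ⇒ negate
Point 5:
  Latitude: 59.5792′ = 0.992987°; total 26.9929867
  S ⇒ negate
  Lon: 20.22′ = 0.337000°; total 46.3370000
  hemisphere W, so the sign is −
Point 6:
  φ: 4 + 14/60 + 16/3600 = 4.2377778
  hemisphere S, so the sign is −
  Longitude: 3′ + 19″ = 3.31667′; 0 + 3.31667/60 = 0.0552778
  E → positive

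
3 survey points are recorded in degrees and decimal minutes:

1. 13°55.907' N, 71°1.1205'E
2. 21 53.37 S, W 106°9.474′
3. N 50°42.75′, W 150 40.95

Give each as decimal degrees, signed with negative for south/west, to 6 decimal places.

Point 1:
  Lat: 13 + 55.907/60 = 13.9317833
  N ⇒ keep positive
  Longitude: 1.1205′ = 0.018675°; total 71.0186750
  E → positive
Point 2:
  Latitude: 53.37′ = 0.889500°; total 21.8895000
  hemisphere S, so the sign is −
  λ: 9.474′ = 0.157900°; total 106.1579000
  W ⇒ negate
Point 3:
  φ: 42.75′ = 0.712500°; total 50.7125000
  N ⇒ keep positive
  Longitude: 40.95′ = 0.682500°; total 150.6825000
  W → negative

1. 13.931783, 71.018675
2. -21.889500, -106.157900
3. 50.712500, -150.682500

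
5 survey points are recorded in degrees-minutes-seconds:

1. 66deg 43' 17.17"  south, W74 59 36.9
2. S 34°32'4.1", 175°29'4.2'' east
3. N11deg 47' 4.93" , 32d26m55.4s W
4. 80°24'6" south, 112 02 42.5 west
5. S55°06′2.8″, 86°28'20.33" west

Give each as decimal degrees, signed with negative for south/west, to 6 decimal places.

1. -66.721436, -74.993583
2. -34.534472, 175.484500
3. 11.784703, -32.448722
4. -80.401667, -112.045139
5. -55.100778, -86.472314

Point 1:
  Latitude: 66 + 43/60 + 17.17/3600 = 66.7214361
  hemisphere S, so the sign is −
  Lon: 74 + 59/60 + 36.9/3600 = 74.9935833
  W → negative
Point 2:
  Lat: 34 + 32/60 + 4.1/3600 = 34.5344722
  S → negative
  Longitude: 29′ + 4.2″ = 29.07000′; 175 + 29.07000/60 = 175.4845000
  E ⇒ keep positive
Point 3:
  Lat: 11 + 47/60 + 4.93/3600 = 11.7847028
  N → positive
  Longitude: 26′ + 55.4″ = 26.92333′; 32 + 26.92333/60 = 32.4487222
  hemisphere W, so the sign is −
Point 4:
  Lat: 80° + 24/60 + 6/3600 = 80 + 0.400000 + 0.001667 = 80.4016667
  hemisphere S, so the sign is −
  Lon: 2′ + 42.5″ = 2.70833′; 112 + 2.70833/60 = 112.0451389
  W → negative
Point 5:
  Latitude: 6′ + 2.8″ = 6.04667′; 55 + 6.04667/60 = 55.1007778
  S ⇒ negate
  λ: 86° + 28/60 + 20.33/3600 = 86 + 0.466667 + 0.005647 = 86.4723139
  W ⇒ negate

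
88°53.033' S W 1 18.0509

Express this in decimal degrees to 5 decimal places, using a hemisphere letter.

88.88388° S, 1.30085° W

Lat: 53.033′ = 0.883883°; total 88.883883
λ: 1 + 18.0509/60 = 1.300848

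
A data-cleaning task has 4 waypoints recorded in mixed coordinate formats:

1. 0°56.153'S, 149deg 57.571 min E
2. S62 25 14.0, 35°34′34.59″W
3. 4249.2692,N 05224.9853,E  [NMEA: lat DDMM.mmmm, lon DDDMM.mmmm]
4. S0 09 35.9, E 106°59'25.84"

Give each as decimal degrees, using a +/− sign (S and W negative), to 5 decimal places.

1. -0.93588, 149.95952
2. -62.42056, -35.57628
3. 42.82115, 52.41642
4. -0.15997, 106.99051

Point 1:
  Latitude: 0 + 56.153/60 = 0.935883
  S → negative
  Longitude: 57.571′ = 0.959517°; total 149.959517
  E → positive
Point 2:
  φ: 25′ + 14″ = 25.23333′; 62 + 25.23333/60 = 62.420556
  S → negative
  λ: 34′ + 34.59″ = 34.57650′; 35 + 34.57650/60 = 35.576275
  W ⇒ negate
Point 3:
  Lat: degrees = first 2 digits = 42, minutes = 49.2692; 42 + 49.2692/60 = 42.821153
  N ⇒ keep positive
  λ: degrees = first 3 digits = 52, minutes = 24.9853; 52 + 24.9853/60 = 52.416422
  E ⇒ keep positive
Point 4:
  Latitude: 9′ + 35.9″ = 9.59833′; 0 + 9.59833/60 = 0.159972
  hemisphere S, so the sign is −
  Lon: 106° + 59/60 + 25.84/3600 = 106 + 0.983333 + 0.007178 = 106.990511
  E → positive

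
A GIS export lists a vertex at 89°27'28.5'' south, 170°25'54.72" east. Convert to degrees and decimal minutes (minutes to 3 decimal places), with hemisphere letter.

89° 27.475′ S, 170° 25.912′ E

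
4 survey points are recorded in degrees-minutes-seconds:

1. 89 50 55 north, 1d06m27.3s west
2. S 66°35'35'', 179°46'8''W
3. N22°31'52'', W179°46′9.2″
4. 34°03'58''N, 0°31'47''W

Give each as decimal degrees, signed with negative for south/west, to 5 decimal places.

1. 89.84861, -1.10758
2. -66.59306, -179.76889
3. 22.53111, -179.76922
4. 34.06611, -0.52972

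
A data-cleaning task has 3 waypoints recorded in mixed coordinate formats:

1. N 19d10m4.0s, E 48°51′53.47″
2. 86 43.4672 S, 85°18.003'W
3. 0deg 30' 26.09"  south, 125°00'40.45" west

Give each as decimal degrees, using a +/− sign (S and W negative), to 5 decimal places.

1. 19.16778, 48.86485
2. -86.72445, -85.30005
3. -0.50725, -125.01124

Point 1:
  φ: 19 + 10/60 + 4/3600 = 19.167778
  N ⇒ keep positive
  λ: 48° + 51/60 + 53.47/3600 = 48 + 0.850000 + 0.014853 = 48.864853
  E ⇒ keep positive
Point 2:
  Latitude: 86 + 43.4672/60 = 86.724453
  S ⇒ negate
  Longitude: 18.003′ = 0.300050°; total 85.300050
  hemisphere W, so the sign is −
Point 3:
  Latitude: 0° + 30/60 + 26.09/3600 = 0 + 0.500000 + 0.007247 = 0.507247
  S ⇒ negate
  Lon: 125 + 0/60 + 40.45/3600 = 125.011236
  W → negative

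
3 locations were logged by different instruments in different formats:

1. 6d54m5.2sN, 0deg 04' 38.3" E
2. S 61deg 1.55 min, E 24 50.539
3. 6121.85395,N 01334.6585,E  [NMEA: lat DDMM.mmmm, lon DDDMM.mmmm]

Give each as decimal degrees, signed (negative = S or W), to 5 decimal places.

Point 1:
  Lat: 6° + 54/60 + 5.2/3600 = 6 + 0.900000 + 0.001444 = 6.901444
  N ⇒ keep positive
  Longitude: 0 + 4/60 + 38.3/3600 = 0.077306
  E ⇒ keep positive
Point 2:
  φ: 1.55′ = 0.025833°; total 61.025833
  hemisphere S, so the sign is −
  Longitude: 24 + 50.539/60 = 24.842317
  E ⇒ keep positive
Point 3:
  Latitude: degrees = first 2 digits = 61, minutes = 21.85395; 61 + 21.85395/60 = 61.364233
  N → positive
  Lon: degrees = first 3 digits = 13, minutes = 34.6585; 13 + 34.6585/60 = 13.577642
  E → positive

1. 6.90144, 0.07731
2. -61.02583, 24.84232
3. 61.36423, 13.57764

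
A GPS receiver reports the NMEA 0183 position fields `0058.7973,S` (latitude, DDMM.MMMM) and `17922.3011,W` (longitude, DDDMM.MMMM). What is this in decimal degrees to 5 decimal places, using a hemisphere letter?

0.97996° S, 179.37169° W

Lat: split at 2 digits → 00° and 58.7973′; 0 + 58.7973/60 = 0.979955
Longitude: split at 3 digits → 179° and 22.3011′; 179 + 22.3011/60 = 179.371685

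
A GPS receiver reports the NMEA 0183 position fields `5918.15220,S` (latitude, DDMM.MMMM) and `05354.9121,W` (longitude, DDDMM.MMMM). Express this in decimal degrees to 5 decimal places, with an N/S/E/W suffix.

59.30254° S, 53.91520° W

Latitude: split at 2 digits → 59° and 18.1522′; 59 + 18.1522/60 = 59.302537
Longitude: degrees = first 3 digits = 53, minutes = 54.9121; 53 + 54.9121/60 = 53.915202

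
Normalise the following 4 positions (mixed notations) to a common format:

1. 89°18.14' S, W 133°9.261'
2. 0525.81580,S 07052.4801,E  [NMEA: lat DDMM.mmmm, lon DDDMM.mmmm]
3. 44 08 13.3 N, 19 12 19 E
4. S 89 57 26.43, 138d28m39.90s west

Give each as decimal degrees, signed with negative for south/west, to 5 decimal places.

1. -89.30233, -133.15435
2. -5.43026, 70.87467
3. 44.13703, 19.20528
4. -89.95734, -138.47775

Point 1:
  Lat: 89 + 18.14/60 = 89.302333
  S ⇒ negate
  Lon: 9.261′ = 0.154350°; total 133.154350
  W → negative
Point 2:
  φ: split at 2 digits → 05° and 25.8158′; 5 + 25.8158/60 = 5.430263
  hemisphere S, so the sign is −
  Longitude: split at 3 digits → 070° and 52.4801′; 70 + 52.4801/60 = 70.874668
  E ⇒ keep positive
Point 3:
  φ: 44° + 8/60 + 13.3/3600 = 44 + 0.133333 + 0.003694 = 44.137028
  N → positive
  λ: 19 + 12/60 + 19/3600 = 19.205278
  E → positive
Point 4:
  φ: 89° + 57/60 + 26.43/3600 = 89 + 0.950000 + 0.007342 = 89.957342
  S ⇒ negate
  Longitude: 28′ + 39.9″ = 28.66500′; 138 + 28.66500/60 = 138.477750
  hemisphere W, so the sign is −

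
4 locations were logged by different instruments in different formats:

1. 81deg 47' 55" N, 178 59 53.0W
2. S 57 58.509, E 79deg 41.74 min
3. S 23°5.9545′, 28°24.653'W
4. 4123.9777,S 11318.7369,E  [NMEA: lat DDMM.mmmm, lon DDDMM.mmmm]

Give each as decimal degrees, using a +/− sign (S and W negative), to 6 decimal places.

Point 1:
  Lat: 81 + 47/60 + 55/3600 = 81.7986111
  N ⇒ keep positive
  Lon: 178° + 59/60 + 53/3600 = 178 + 0.983333 + 0.014722 = 178.9980556
  hemisphere W, so the sign is −
Point 2:
  Lat: 57 + 58.509/60 = 57.9751500
  S ⇒ negate
  λ: 79 + 41.74/60 = 79.6956667
  E ⇒ keep positive
Point 3:
  φ: 23 + 5.9545/60 = 23.0992417
  S ⇒ negate
  Lon: 24.653′ = 0.410883°; total 28.4108833
  W → negative
Point 4:
  Latitude: split at 2 digits → 41° and 23.9777′; 41 + 23.9777/60 = 41.3996283
  S → negative
  λ: degrees = first 3 digits = 113, minutes = 18.7369; 113 + 18.7369/60 = 113.3122817
  E → positive

1. 81.798611, -178.998056
2. -57.975150, 79.695667
3. -23.099242, -28.410883
4. -41.399628, 113.312282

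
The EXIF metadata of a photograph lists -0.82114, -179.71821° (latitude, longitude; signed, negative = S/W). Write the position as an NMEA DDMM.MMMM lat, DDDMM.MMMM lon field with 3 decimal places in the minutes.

0049.268,S / 17943.093,W

Latitude is negative → S; |value| = 0.821140
Lat: minutes = (0.821140 − 0) × 60 = 49.26840
Longitude is negative → W; |value| = 179.718210
Longitude: fractional part 0.718210 → 43.09260 minutes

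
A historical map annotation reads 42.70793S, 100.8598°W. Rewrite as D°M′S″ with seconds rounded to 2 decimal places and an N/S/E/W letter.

φ: 0.707930 × 60 = 42.47580′ → 42′, remainder × 60 = 28.5480″
Lon: 0.859800° → 51.58800′; 0.58800 × 60 = 35.2800″

42°42′28.55″ S, 100°51′35.28″ W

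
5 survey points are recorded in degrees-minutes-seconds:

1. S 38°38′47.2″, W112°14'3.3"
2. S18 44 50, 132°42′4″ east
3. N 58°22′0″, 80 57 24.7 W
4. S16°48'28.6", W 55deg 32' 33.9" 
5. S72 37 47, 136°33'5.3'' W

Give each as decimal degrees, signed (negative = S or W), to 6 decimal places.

1. -38.646444, -112.234250
2. -18.747222, 132.701111
3. 58.366667, -80.956861
4. -16.807944, -55.542750
5. -72.629722, -136.551472

Point 1:
  Lat: 38′ + 47.2″ = 38.78667′; 38 + 38.78667/60 = 38.6464444
  S → negative
  Lon: 14′ + 3.3″ = 14.05500′; 112 + 14.05500/60 = 112.2342500
  hemisphere W, so the sign is −
Point 2:
  Latitude: 18 + 44/60 + 50/3600 = 18.7472222
  S ⇒ negate
  Lon: 132 + 42/60 + 4/3600 = 132.7011111
  E ⇒ keep positive
Point 3:
  Lat: 58° + 22/60 + 0/3600 = 58 + 0.366667 + 0.000000 = 58.3666667
  N ⇒ keep positive
  Longitude: 57′ + 24.7″ = 57.41167′; 80 + 57.41167/60 = 80.9568611
  W → negative
Point 4:
  φ: 48′ + 28.6″ = 48.47667′; 16 + 48.47667/60 = 16.8079444
  S → negative
  Lon: 55° + 32/60 + 33.9/3600 = 55 + 0.533333 + 0.009417 = 55.5427500
  W ⇒ negate
Point 5:
  Lat: 72 + 37/60 + 47/3600 = 72.6297222
  S → negative
  Lon: 136 + 33/60 + 5.3/3600 = 136.5514722
  hemisphere W, so the sign is −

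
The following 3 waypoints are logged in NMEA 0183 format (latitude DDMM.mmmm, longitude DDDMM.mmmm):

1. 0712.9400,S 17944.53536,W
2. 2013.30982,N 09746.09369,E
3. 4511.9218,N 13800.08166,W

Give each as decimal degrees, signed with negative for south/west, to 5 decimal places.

1. -7.21567, -179.74226
2. 20.22183, 97.76823
3. 45.19870, -138.00136

Point 1:
  Latitude: split at 2 digits → 07° and 12.94′; 7 + 12.94/60 = 7.215667
  S ⇒ negate
  Lon: degrees = first 3 digits = 179, minutes = 44.53536; 179 + 44.53536/60 = 179.742256
  W ⇒ negate
Point 2:
  Latitude: degrees = first 2 digits = 20, minutes = 13.30982; 20 + 13.30982/60 = 20.221830
  N → positive
  Lon: degrees = first 3 digits = 97, minutes = 46.09369; 97 + 46.09369/60 = 97.768228
  E → positive
Point 3:
  Latitude: degrees = first 2 digits = 45, minutes = 11.9218; 45 + 11.9218/60 = 45.198697
  N ⇒ keep positive
  λ: split at 3 digits → 138° and 0.08166′; 138 + 0.08166/60 = 138.001361
  hemisphere W, so the sign is −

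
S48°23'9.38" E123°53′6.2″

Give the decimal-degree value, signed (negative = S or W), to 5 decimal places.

-48.38594, 123.88506

Lat: 48° + 23/60 + 9.38/3600 = 48 + 0.383333 + 0.002606 = 48.385939
S → negative
Longitude: 123 + 53/60 + 6.2/3600 = 123.885056
E → positive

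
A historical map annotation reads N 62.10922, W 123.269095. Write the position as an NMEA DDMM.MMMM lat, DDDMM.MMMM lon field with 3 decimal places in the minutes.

6206.553,N / 12316.146,W

φ: minutes = (62.109220 − 62) × 60 = 6.55320
Lon: minutes = (123.269095 − 123) × 60 = 16.14570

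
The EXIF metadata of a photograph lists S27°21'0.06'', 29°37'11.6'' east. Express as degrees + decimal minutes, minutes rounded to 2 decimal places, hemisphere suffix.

27° 21.00′ S, 29° 37.19′ E

Lat: seconds/60 = 0.00100; minutes = 21 + 0.00100 = 21.0010
λ: 37 + 11.6/60 = 37.1933′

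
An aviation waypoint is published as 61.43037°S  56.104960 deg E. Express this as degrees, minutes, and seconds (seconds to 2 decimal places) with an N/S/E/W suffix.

Latitude: 0.430370 × 60 = 25.82220′ → 25′, remainder × 60 = 49.3320″
Longitude: 0.104960 × 60 = 6.29760′ → 6′, remainder × 60 = 17.8560″

61°25′49.33″ S, 56°06′17.86″ E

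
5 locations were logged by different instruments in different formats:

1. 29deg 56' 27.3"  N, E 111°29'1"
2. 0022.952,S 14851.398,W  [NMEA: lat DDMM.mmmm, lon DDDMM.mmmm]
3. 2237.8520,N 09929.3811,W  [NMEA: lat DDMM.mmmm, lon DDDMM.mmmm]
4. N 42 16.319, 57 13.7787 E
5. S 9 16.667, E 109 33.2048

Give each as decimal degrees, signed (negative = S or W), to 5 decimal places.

1. 29.94092, 111.48361
2. -0.38253, -148.85663
3. 22.63087, -99.48969
4. 42.27198, 57.22965
5. -9.27778, 109.55341

Point 1:
  Lat: 56′ + 27.3″ = 56.45500′; 29 + 56.45500/60 = 29.940917
  N ⇒ keep positive
  Lon: 111 + 29/60 + 1/3600 = 111.483611
  E → positive
Point 2:
  Latitude: split at 2 digits → 00° and 22.952′; 0 + 22.952/60 = 0.382533
  S ⇒ negate
  λ: split at 3 digits → 148° and 51.398′; 148 + 51.398/60 = 148.856633
  hemisphere W, so the sign is −
Point 3:
  Lat: degrees = first 2 digits = 22, minutes = 37.852; 22 + 37.852/60 = 22.630867
  N → positive
  Lon: split at 3 digits → 099° and 29.3811′; 99 + 29.3811/60 = 99.489685
  W ⇒ negate
Point 4:
  Lat: 16.319′ = 0.271983°; total 42.271983
  N ⇒ keep positive
  λ: 57 + 13.7787/60 = 57.229645
  E → positive
Point 5:
  φ: 16.667′ = 0.277783°; total 9.277783
  S ⇒ negate
  Longitude: 109 + 33.2048/60 = 109.553413
  E → positive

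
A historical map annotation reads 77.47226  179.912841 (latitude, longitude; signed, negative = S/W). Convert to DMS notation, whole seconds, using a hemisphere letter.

77°28′20″ N, 179°54′46″ E

φ: 0.472260 × 60 = 28.33560′ → 28′, remainder × 60 = 20.14″
Lon: 0.912841 × 60 = 54.77046′ → 54′, remainder × 60 = 46.23″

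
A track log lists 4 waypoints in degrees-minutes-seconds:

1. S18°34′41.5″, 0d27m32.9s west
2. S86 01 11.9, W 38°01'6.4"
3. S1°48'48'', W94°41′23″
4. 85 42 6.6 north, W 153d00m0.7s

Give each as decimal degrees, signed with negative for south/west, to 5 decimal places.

Point 1:
  φ: 18 + 34/60 + 41.5/3600 = 18.578194
  S ⇒ negate
  Lon: 27′ + 32.9″ = 27.54833′; 0 + 27.54833/60 = 0.459139
  W ⇒ negate
Point 2:
  Lat: 1′ + 11.9″ = 1.19833′; 86 + 1.19833/60 = 86.019972
  S ⇒ negate
  Longitude: 38° + 1/60 + 6.4/3600 = 38 + 0.016667 + 0.001778 = 38.018444
  W → negative
Point 3:
  Lat: 1 + 48/60 + 48/3600 = 1.813333
  S ⇒ negate
  Lon: 94° + 41/60 + 23/3600 = 94 + 0.683333 + 0.006389 = 94.689722
  W ⇒ negate
Point 4:
  Lat: 85 + 42/60 + 6.6/3600 = 85.701833
  N → positive
  Lon: 153 + 0/60 + 0.7/3600 = 153.000194
  hemisphere W, so the sign is −

1. -18.57819, -0.45914
2. -86.01997, -38.01844
3. -1.81333, -94.68972
4. 85.70183, -153.00019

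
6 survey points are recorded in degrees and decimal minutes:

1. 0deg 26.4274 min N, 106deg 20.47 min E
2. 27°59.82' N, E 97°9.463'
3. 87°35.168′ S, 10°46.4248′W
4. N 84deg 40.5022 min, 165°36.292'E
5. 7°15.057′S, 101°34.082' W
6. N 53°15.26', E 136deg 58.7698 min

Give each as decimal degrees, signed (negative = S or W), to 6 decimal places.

Point 1:
  φ: 0 + 26.4274/60 = 0.4404567
  N → positive
  λ: 106 + 20.47/60 = 106.3411667
  E ⇒ keep positive
Point 2:
  Lat: 59.82′ = 0.997000°; total 27.9970000
  N ⇒ keep positive
  Longitude: 97 + 9.463/60 = 97.1577167
  E ⇒ keep positive
Point 3:
  Latitude: 35.168′ = 0.586133°; total 87.5861333
  S → negative
  Lon: 46.4248′ = 0.773747°; total 10.7737467
  W ⇒ negate
Point 4:
  Lat: 40.5022′ = 0.675037°; total 84.6750367
  N → positive
  λ: 36.292′ = 0.604867°; total 165.6048667
  E ⇒ keep positive
Point 5:
  Lat: 7 + 15.057/60 = 7.2509500
  S ⇒ negate
  Lon: 101 + 34.082/60 = 101.5680333
  W ⇒ negate
Point 6:
  Lat: 53 + 15.26/60 = 53.2543333
  N → positive
  Longitude: 136 + 58.7698/60 = 136.9794967
  E → positive

1. 0.440457, 106.341167
2. 27.997000, 97.157717
3. -87.586133, -10.773747
4. 84.675037, 165.604867
5. -7.250950, -101.568033
6. 53.254333, 136.979497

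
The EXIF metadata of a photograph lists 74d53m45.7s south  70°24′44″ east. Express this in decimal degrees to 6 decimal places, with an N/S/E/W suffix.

74.896028° S, 70.412222° E

Latitude: 53′ + 45.7″ = 53.76167′; 74 + 53.76167/60 = 74.8960278
Longitude: 70° + 24/60 + 44/3600 = 70 + 0.400000 + 0.012222 = 70.4122222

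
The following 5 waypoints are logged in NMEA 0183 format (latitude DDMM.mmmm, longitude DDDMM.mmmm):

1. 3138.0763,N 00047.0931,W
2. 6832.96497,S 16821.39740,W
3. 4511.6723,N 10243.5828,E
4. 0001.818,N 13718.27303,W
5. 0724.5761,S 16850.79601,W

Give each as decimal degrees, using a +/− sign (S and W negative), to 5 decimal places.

1. 31.63461, -0.78489
2. -68.54942, -168.35662
3. 45.19454, 102.72638
4. 0.03030, -137.30455
5. -7.40960, -168.84660

Point 1:
  Lat: split at 2 digits → 31° and 38.0763′; 31 + 38.0763/60 = 31.634605
  N ⇒ keep positive
  Longitude: degrees = first 3 digits = 0, minutes = 47.0931; 0 + 47.0931/60 = 0.784885
  hemisphere W, so the sign is −
Point 2:
  φ: degrees = first 2 digits = 68, minutes = 32.96497; 68 + 32.96497/60 = 68.549416
  hemisphere S, so the sign is −
  Lon: split at 3 digits → 168° and 21.3974′; 168 + 21.3974/60 = 168.356623
  W → negative
Point 3:
  Latitude: degrees = first 2 digits = 45, minutes = 11.6723; 45 + 11.6723/60 = 45.194538
  N → positive
  Lon: split at 3 digits → 102° and 43.5828′; 102 + 43.5828/60 = 102.726380
  E → positive
Point 4:
  Latitude: split at 2 digits → 00° and 1.818′; 0 + 1.818/60 = 0.030300
  N ⇒ keep positive
  Longitude: degrees = first 3 digits = 137, minutes = 18.27303; 137 + 18.27303/60 = 137.304551
  W → negative
Point 5:
  Latitude: degrees = first 2 digits = 7, minutes = 24.5761; 7 + 24.5761/60 = 7.409602
  S ⇒ negate
  Lon: split at 3 digits → 168° and 50.79601′; 168 + 50.79601/60 = 168.846600
  W → negative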